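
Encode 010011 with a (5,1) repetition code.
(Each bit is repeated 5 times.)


Each bit -> 5 copies

000001111100000000001111111111


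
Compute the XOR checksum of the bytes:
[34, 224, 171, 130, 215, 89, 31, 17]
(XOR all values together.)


XOR chain: 34 ^ 224 ^ 171 ^ 130 ^ 215 ^ 89 ^ 31 ^ 17 = 107

107


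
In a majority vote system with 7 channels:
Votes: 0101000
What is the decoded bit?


Ones: 2 out of 7
Threshold: 4

0 (2/7 voted 1)


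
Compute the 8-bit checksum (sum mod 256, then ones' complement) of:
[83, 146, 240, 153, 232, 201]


Sum = 1055 mod 256 = 31
Complement = 224

224


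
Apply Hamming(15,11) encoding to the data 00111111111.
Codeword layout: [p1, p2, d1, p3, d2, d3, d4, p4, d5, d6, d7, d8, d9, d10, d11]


Parity bits: p1=1, p2=0, p3=0, p4=1

100001111111111


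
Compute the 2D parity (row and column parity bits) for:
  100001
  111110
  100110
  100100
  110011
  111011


Row parities: 011001
Column parities: 010101

Row P: 011001, Col P: 010101, Corner: 1


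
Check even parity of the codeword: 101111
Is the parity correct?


Number of 1s: 5

No, parity error (5 ones)


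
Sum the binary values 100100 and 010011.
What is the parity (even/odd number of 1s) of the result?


100100 = 36
010011 = 19
Sum = 55 = 110111
1s count = 5

odd parity (5 ones in 110111)


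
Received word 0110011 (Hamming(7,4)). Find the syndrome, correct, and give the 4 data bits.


Syndrome = 0: no error detected

Data: 1011 (no errors)


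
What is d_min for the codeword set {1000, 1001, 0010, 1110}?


Comparing all pairs, minimum distance: 1
Can detect 0 errors, correct 0 errors

1


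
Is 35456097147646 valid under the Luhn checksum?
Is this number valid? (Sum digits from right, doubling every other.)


Luhn sum = 74
74 mod 10 = 4

Invalid (Luhn sum mod 10 = 4)


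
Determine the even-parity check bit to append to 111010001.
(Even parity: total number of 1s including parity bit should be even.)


Number of 1s in data: 5
Parity bit: 1

1


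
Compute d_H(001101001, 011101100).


XOR: 010000101
Count of 1s: 3

3


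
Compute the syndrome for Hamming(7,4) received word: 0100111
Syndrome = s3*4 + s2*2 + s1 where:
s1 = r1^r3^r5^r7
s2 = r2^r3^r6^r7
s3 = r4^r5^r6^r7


s1=0, s2=1, s3=1

Syndrome = 6 (error at position 6)


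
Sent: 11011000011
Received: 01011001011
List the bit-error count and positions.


XOR: 10000001000

2 error(s) at position(s): 0, 7


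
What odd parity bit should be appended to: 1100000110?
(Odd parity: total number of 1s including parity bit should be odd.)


Number of 1s in data: 4
Parity bit: 1

1


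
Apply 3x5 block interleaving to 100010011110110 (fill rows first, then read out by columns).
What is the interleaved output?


Matrix:
  10001
  00111
  10110
Read columns: 101000011011110

101000011011110


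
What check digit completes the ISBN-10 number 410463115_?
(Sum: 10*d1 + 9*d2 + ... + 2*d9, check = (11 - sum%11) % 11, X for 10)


Weighted sum: 145
145 mod 11 = 2

Check digit: 9


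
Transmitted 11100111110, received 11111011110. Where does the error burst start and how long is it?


XOR: 00011100000

Burst at position 3, length 3


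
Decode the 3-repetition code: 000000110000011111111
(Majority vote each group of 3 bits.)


Groups: 000, 000, 110, 000, 011, 111, 111
Majority votes: 0010111

0010111


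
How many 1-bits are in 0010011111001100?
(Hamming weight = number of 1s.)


Counting 1s in 0010011111001100

8


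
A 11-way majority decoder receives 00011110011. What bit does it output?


Ones: 6 out of 11
Threshold: 6

1 (6/11 voted 1)


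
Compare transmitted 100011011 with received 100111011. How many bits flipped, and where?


XOR: 000100000

1 error(s) at position(s): 3


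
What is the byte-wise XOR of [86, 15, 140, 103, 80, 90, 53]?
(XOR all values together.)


XOR chain: 86 ^ 15 ^ 140 ^ 103 ^ 80 ^ 90 ^ 53 = 141

141


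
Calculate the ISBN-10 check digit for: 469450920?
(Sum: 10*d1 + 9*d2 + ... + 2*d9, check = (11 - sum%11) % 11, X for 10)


Weighted sum: 266
266 mod 11 = 2

Check digit: 9


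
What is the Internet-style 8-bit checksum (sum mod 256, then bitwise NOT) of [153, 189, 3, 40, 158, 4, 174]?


Sum = 721 mod 256 = 209
Complement = 46

46


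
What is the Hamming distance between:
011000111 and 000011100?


XOR: 011011011
Count of 1s: 6

6


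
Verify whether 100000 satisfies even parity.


Number of 1s: 1

No, parity error (1 ones)


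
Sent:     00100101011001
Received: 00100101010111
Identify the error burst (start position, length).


XOR: 00000000001110

Burst at position 10, length 3


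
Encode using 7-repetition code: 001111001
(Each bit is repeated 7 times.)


Each bit -> 7 copies

000000000000001111111111111111111111111111000000000000001111111


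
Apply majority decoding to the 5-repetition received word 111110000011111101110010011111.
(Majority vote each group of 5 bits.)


Groups: 11111, 00000, 11111, 10111, 00100, 11111
Majority votes: 101101

101101


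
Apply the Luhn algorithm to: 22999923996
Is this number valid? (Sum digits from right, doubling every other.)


Luhn sum = 74
74 mod 10 = 4

Invalid (Luhn sum mod 10 = 4)


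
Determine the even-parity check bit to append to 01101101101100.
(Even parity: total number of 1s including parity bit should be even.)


Number of 1s in data: 8
Parity bit: 0

0


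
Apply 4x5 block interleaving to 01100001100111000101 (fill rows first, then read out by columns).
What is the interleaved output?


Matrix:
  01100
  00110
  01110
  00101
Read columns: 00001010111101100001

00001010111101100001


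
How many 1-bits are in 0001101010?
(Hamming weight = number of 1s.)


Counting 1s in 0001101010

4


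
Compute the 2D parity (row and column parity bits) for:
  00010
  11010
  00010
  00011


Row parities: 1110
Column parities: 11001

Row P: 1110, Col P: 11001, Corner: 1


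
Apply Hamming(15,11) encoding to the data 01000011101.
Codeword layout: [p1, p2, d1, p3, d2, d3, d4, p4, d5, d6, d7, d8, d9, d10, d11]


Parity bits: p1=0, p2=0, p3=0, p4=0

000010000011101


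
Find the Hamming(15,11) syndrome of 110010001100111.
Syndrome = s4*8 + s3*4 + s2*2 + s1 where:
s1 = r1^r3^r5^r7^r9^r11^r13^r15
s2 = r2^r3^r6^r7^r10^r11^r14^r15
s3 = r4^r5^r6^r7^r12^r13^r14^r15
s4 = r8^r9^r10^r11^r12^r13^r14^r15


s1=1, s2=0, s3=0, s4=1

Syndrome = 9 (error at position 9)


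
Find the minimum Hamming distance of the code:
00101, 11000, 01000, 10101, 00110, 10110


Comparing all pairs, minimum distance: 1
Can detect 0 errors, correct 0 errors

1


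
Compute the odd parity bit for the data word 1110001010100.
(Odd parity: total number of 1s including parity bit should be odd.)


Number of 1s in data: 6
Parity bit: 1

1


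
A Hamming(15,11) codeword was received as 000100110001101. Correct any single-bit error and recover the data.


Syndrome = 5: error at position 5

Data: 01010001101 (corrected bit 5)


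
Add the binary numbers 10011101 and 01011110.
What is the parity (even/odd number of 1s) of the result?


10011101 = 157
01011110 = 94
Sum = 251 = 11111011
1s count = 7

odd parity (7 ones in 11111011)


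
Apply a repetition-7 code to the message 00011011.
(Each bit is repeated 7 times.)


Each bit -> 7 copies

00000000000000000000011111111111111000000011111111111111


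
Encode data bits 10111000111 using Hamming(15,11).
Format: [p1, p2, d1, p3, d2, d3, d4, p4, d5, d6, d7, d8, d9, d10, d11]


Parity bits: p1=1, p2=1, p3=1, p4=0

111101101000111


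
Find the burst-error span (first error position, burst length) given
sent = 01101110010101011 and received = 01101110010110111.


XOR: 00000000000011100

Burst at position 12, length 3


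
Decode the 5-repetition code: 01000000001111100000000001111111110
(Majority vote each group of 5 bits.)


Groups: 01000, 00000, 11111, 00000, 00000, 11111, 11110
Majority votes: 0010011

0010011


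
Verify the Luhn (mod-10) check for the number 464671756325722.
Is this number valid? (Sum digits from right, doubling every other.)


Luhn sum = 59
59 mod 10 = 9

Invalid (Luhn sum mod 10 = 9)


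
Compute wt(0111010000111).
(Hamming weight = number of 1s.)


Counting 1s in 0111010000111

7


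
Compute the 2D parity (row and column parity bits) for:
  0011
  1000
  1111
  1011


Row parities: 0101
Column parities: 1111

Row P: 0101, Col P: 1111, Corner: 0


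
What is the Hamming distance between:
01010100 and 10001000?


XOR: 11011100
Count of 1s: 5

5


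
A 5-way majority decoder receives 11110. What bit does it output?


Ones: 4 out of 5
Threshold: 3

1 (4/5 voted 1)


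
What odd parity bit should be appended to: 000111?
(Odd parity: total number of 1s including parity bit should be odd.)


Number of 1s in data: 3
Parity bit: 0

0


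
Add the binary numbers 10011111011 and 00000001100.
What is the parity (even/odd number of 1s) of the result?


10011111011 = 1275
00000001100 = 12
Sum = 1287 = 10100000111
1s count = 5

odd parity (5 ones in 10100000111)


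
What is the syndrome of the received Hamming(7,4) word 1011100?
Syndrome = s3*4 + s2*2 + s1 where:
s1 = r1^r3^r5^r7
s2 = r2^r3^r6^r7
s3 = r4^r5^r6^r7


s1=1, s2=1, s3=0

Syndrome = 3 (error at position 3)


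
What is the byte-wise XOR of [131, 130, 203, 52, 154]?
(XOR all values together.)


XOR chain: 131 ^ 130 ^ 203 ^ 52 ^ 154 = 100

100


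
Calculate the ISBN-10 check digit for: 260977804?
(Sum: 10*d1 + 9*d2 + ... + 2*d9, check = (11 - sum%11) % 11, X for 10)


Weighted sum: 254
254 mod 11 = 1

Check digit: X


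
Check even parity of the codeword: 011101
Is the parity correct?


Number of 1s: 4

Yes, parity is correct (4 ones)


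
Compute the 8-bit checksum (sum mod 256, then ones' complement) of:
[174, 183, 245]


Sum = 602 mod 256 = 90
Complement = 165

165


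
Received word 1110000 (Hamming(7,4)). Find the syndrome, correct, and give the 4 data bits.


Syndrome = 0: no error detected

Data: 1000 (no errors)


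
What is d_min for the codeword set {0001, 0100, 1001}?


Comparing all pairs, minimum distance: 1
Can detect 0 errors, correct 0 errors

1


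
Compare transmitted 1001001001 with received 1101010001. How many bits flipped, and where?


XOR: 0100011000

3 error(s) at position(s): 1, 5, 6


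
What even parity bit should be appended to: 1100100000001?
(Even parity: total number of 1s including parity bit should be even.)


Number of 1s in data: 4
Parity bit: 0

0


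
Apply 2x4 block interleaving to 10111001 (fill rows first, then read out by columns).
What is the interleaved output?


Matrix:
  1011
  1001
Read columns: 11001011

11001011


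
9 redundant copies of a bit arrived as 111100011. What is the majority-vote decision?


Ones: 6 out of 9
Threshold: 5

1 (6/9 voted 1)


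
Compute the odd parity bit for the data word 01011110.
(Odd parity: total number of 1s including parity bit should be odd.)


Number of 1s in data: 5
Parity bit: 0

0


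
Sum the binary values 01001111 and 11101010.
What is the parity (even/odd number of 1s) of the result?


01001111 = 79
11101010 = 234
Sum = 313 = 100111001
1s count = 5

odd parity (5 ones in 100111001)


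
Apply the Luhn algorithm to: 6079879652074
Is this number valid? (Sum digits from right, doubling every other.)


Luhn sum = 65
65 mod 10 = 5

Invalid (Luhn sum mod 10 = 5)


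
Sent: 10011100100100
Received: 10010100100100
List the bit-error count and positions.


XOR: 00001000000000

1 error(s) at position(s): 4


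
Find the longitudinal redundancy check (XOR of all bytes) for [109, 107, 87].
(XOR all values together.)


XOR chain: 109 ^ 107 ^ 87 = 81

81


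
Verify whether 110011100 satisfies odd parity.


Number of 1s: 5

Yes, parity is correct (5 ones)


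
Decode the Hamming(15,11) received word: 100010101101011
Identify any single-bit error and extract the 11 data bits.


Syndrome = 13: error at position 13

Data: 01011101111 (corrected bit 13)


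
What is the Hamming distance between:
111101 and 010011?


XOR: 101110
Count of 1s: 4

4


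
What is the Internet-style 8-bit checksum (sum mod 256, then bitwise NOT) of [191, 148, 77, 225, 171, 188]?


Sum = 1000 mod 256 = 232
Complement = 23

23


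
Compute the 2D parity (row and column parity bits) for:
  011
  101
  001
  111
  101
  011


Row parities: 001100
Column parities: 110

Row P: 001100, Col P: 110, Corner: 0


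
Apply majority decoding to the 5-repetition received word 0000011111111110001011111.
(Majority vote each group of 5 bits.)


Groups: 00000, 11111, 11111, 00010, 11111
Majority votes: 01101

01101


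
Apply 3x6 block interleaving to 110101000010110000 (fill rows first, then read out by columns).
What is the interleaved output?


Matrix:
  110101
  000010
  110000
Read columns: 101101000100010100

101101000100010100


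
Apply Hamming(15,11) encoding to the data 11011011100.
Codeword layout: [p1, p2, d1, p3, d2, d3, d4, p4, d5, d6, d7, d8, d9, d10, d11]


Parity bits: p1=0, p2=1, p3=0, p4=0

011010101011100


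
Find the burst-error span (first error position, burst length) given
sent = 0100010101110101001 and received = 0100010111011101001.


XOR: 0000000010101000000

Burst at position 8, length 5


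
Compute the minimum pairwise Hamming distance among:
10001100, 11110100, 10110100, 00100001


Comparing all pairs, minimum distance: 1
Can detect 0 errors, correct 0 errors

1


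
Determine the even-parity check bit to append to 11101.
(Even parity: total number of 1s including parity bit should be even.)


Number of 1s in data: 4
Parity bit: 0

0


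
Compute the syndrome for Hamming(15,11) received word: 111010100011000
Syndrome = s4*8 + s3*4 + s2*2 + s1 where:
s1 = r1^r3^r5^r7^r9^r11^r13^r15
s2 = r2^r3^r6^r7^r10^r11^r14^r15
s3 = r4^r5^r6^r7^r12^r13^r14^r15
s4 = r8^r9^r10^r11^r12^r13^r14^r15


s1=1, s2=0, s3=1, s4=0

Syndrome = 5 (error at position 5)


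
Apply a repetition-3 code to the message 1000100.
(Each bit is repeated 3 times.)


Each bit -> 3 copies

111000000000111000000


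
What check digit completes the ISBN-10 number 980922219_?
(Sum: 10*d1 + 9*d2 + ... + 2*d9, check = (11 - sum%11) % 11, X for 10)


Weighted sum: 276
276 mod 11 = 1

Check digit: X


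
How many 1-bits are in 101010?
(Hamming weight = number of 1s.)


Counting 1s in 101010

3


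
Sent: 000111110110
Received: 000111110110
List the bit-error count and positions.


XOR: 000000000000

0 errors (received matches sent)


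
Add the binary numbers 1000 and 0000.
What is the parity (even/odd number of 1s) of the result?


1000 = 8
0000 = 0
Sum = 8 = 1000
1s count = 1

odd parity (1 ones in 1000)


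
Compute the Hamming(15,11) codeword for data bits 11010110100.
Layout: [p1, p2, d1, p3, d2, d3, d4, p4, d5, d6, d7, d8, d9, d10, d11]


Parity bits: p1=1, p2=0, p3=1, p4=1

101110110110100


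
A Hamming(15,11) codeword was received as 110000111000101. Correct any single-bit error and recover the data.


Syndrome = 7: error at position 7

Data: 00001000101 (corrected bit 7)


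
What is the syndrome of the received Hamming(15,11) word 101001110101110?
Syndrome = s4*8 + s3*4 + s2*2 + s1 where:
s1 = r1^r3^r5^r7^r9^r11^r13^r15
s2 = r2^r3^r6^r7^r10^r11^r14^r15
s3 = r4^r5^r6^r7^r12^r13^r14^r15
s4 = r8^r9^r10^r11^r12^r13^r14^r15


s1=0, s2=1, s3=1, s4=1

Syndrome = 14 (error at position 14)


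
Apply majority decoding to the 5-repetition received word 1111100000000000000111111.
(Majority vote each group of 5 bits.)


Groups: 11111, 00000, 00000, 00001, 11111
Majority votes: 10001

10001


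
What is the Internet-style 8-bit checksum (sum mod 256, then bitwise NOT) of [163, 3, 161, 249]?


Sum = 576 mod 256 = 64
Complement = 191

191


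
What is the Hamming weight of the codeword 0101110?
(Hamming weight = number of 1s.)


Counting 1s in 0101110

4


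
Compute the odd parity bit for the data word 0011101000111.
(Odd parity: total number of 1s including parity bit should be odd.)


Number of 1s in data: 7
Parity bit: 0

0


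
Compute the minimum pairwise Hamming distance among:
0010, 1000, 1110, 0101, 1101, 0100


Comparing all pairs, minimum distance: 1
Can detect 0 errors, correct 0 errors

1


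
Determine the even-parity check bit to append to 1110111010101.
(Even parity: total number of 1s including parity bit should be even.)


Number of 1s in data: 9
Parity bit: 1

1


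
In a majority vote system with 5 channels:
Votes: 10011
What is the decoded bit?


Ones: 3 out of 5
Threshold: 3

1 (3/5 voted 1)


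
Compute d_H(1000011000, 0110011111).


XOR: 1110000111
Count of 1s: 6

6


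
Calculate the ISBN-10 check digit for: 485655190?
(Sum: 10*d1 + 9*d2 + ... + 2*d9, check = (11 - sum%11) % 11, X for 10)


Weighted sum: 280
280 mod 11 = 5

Check digit: 6


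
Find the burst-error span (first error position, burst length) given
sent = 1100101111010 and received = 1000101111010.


XOR: 0100000000000

Burst at position 1, length 1


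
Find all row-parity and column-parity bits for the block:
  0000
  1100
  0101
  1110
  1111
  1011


Row parities: 000101
Column parities: 0011

Row P: 000101, Col P: 0011, Corner: 0


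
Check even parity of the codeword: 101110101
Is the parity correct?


Number of 1s: 6

Yes, parity is correct (6 ones)


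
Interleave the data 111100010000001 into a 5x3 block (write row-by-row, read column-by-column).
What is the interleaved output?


Matrix:
  111
  100
  010
  000
  001
Read columns: 110001010010001

110001010010001


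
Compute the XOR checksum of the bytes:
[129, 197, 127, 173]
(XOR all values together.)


XOR chain: 129 ^ 197 ^ 127 ^ 173 = 150

150


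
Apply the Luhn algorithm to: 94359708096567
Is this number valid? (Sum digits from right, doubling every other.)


Luhn sum = 75
75 mod 10 = 5

Invalid (Luhn sum mod 10 = 5)


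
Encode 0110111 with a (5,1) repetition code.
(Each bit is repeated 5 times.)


Each bit -> 5 copies

00000111111111100000111111111111111


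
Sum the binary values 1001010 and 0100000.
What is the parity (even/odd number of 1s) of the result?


1001010 = 74
0100000 = 32
Sum = 106 = 1101010
1s count = 4

even parity (4 ones in 1101010)


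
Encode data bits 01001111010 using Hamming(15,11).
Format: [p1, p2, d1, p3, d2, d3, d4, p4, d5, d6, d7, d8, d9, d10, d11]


Parity bits: p1=1, p2=1, p3=1, p4=1

110110011111010


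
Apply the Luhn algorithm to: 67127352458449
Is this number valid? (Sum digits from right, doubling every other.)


Luhn sum = 66
66 mod 10 = 6

Invalid (Luhn sum mod 10 = 6)


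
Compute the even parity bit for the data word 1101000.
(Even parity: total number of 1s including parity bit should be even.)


Number of 1s in data: 3
Parity bit: 1

1


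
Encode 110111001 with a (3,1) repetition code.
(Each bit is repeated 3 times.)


Each bit -> 3 copies

111111000111111111000000111


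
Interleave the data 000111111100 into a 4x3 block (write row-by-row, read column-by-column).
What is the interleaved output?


Matrix:
  000
  111
  111
  100
Read columns: 011101100110

011101100110


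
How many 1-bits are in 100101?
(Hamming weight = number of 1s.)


Counting 1s in 100101

3


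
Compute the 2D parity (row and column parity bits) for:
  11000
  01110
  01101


Row parities: 011
Column parities: 11011

Row P: 011, Col P: 11011, Corner: 0


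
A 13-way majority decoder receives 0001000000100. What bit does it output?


Ones: 2 out of 13
Threshold: 7

0 (2/13 voted 1)


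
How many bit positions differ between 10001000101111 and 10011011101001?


XOR: 00010011000110
Count of 1s: 5

5


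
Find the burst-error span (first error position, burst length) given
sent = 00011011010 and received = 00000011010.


XOR: 00011000000

Burst at position 3, length 2


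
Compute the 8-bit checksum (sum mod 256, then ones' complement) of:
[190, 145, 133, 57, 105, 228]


Sum = 858 mod 256 = 90
Complement = 165

165


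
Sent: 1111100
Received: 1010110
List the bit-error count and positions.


XOR: 0101010

3 error(s) at position(s): 1, 3, 5


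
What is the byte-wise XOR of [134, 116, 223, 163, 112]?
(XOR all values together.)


XOR chain: 134 ^ 116 ^ 223 ^ 163 ^ 112 = 254

254


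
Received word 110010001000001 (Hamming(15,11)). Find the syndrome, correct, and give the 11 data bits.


Syndrome = 0: no error detected

Data: 01001000001 (no errors)


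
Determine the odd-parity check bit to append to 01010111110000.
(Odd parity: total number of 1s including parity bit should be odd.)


Number of 1s in data: 7
Parity bit: 0

0


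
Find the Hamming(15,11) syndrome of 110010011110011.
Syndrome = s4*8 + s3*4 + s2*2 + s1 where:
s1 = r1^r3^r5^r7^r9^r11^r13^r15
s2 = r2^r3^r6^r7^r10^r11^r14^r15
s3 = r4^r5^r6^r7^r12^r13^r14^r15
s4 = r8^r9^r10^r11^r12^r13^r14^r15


s1=1, s2=1, s3=1, s4=0

Syndrome = 7 (error at position 7)


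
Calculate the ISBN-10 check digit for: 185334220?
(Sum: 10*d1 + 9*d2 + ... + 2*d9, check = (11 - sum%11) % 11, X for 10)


Weighted sum: 195
195 mod 11 = 8

Check digit: 3


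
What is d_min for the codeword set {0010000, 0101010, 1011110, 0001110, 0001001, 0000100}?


Comparing all pairs, minimum distance: 2
Can detect 1 errors, correct 0 errors

2


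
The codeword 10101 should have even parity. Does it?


Number of 1s: 3

No, parity error (3 ones)


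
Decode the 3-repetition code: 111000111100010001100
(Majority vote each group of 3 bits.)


Groups: 111, 000, 111, 100, 010, 001, 100
Majority votes: 1010000

1010000


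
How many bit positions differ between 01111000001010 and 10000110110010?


XOR: 11111110111000
Count of 1s: 10

10


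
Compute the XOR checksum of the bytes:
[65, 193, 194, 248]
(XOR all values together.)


XOR chain: 65 ^ 193 ^ 194 ^ 248 = 186

186


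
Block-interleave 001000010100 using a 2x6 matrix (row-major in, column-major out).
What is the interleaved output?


Matrix:
  001000
  010100
Read columns: 000110010000

000110010000


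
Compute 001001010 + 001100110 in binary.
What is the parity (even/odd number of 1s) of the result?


001001010 = 74
001100110 = 102
Sum = 176 = 10110000
1s count = 3

odd parity (3 ones in 10110000)


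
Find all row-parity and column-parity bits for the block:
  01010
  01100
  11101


Row parities: 000
Column parities: 11011

Row P: 000, Col P: 11011, Corner: 0


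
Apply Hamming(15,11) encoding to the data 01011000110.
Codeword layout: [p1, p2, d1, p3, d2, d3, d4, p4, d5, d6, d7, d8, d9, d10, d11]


Parity bits: p1=0, p2=0, p3=0, p4=1

000010111000110


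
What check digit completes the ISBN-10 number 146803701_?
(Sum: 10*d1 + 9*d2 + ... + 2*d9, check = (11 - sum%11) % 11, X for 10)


Weighted sum: 195
195 mod 11 = 8

Check digit: 3


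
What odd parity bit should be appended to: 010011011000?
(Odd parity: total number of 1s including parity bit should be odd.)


Number of 1s in data: 5
Parity bit: 0

0


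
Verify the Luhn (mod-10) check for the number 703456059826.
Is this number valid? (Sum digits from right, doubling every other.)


Luhn sum = 54
54 mod 10 = 4

Invalid (Luhn sum mod 10 = 4)


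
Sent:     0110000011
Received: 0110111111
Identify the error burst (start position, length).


XOR: 0000111100

Burst at position 4, length 4


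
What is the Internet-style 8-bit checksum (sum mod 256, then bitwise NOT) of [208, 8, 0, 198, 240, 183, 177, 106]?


Sum = 1120 mod 256 = 96
Complement = 159

159


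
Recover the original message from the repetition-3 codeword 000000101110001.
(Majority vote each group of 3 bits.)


Groups: 000, 000, 101, 110, 001
Majority votes: 00110

00110


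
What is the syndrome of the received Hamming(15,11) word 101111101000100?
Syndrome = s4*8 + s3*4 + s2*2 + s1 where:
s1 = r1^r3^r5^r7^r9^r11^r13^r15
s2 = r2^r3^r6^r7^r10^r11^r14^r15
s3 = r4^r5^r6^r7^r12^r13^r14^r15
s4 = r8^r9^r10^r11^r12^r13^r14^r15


s1=0, s2=1, s3=1, s4=0

Syndrome = 6 (error at position 6)


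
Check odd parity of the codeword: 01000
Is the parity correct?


Number of 1s: 1

Yes, parity is correct (1 ones)


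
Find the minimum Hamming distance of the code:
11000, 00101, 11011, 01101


Comparing all pairs, minimum distance: 1
Can detect 0 errors, correct 0 errors

1


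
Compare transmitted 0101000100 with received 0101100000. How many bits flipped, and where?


XOR: 0000100100

2 error(s) at position(s): 4, 7


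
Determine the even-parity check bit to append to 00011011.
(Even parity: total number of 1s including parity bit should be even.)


Number of 1s in data: 4
Parity bit: 0

0


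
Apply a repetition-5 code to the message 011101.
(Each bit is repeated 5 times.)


Each bit -> 5 copies

000001111111111111110000011111


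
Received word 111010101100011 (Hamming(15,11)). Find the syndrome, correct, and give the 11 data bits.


Syndrome = 0: no error detected

Data: 11011100011 (no errors)


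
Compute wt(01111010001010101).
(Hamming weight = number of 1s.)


Counting 1s in 01111010001010101

9


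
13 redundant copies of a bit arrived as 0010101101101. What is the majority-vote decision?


Ones: 7 out of 13
Threshold: 7

1 (7/13 voted 1)


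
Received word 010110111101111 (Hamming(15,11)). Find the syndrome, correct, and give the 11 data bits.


Syndrome = 15: error at position 15

Data: 01011101110 (corrected bit 15)


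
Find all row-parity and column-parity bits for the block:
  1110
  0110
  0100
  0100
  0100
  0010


Row parities: 101111
Column parities: 1110

Row P: 101111, Col P: 1110, Corner: 1


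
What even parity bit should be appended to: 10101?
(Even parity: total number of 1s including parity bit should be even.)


Number of 1s in data: 3
Parity bit: 1

1


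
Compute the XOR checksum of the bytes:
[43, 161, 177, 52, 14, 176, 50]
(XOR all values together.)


XOR chain: 43 ^ 161 ^ 177 ^ 52 ^ 14 ^ 176 ^ 50 = 131

131


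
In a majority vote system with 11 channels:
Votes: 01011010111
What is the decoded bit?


Ones: 7 out of 11
Threshold: 6

1 (7/11 voted 1)


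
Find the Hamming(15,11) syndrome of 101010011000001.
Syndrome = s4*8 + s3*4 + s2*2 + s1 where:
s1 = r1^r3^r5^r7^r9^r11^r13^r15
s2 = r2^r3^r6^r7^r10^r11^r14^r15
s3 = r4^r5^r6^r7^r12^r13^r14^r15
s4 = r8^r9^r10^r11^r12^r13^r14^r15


s1=1, s2=0, s3=0, s4=1

Syndrome = 9 (error at position 9)


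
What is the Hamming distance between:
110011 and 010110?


XOR: 100101
Count of 1s: 3

3


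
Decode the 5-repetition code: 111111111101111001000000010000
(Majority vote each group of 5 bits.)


Groups: 11111, 11111, 01111, 00100, 00000, 10000
Majority votes: 111000

111000


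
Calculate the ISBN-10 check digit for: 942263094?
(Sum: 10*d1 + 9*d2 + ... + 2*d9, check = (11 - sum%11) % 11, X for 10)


Weighted sum: 242
242 mod 11 = 0

Check digit: 0


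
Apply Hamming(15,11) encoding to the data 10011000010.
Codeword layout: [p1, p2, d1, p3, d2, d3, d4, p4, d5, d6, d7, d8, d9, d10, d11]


Parity bits: p1=1, p2=1, p3=0, p4=0

111000101000010


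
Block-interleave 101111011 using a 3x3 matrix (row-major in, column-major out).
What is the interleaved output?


Matrix:
  101
  111
  011
Read columns: 110011111

110011111


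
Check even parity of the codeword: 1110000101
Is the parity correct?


Number of 1s: 5

No, parity error (5 ones)


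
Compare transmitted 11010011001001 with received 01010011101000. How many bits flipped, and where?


XOR: 10000000100001

3 error(s) at position(s): 0, 8, 13


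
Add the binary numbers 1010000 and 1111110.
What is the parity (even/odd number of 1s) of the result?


1010000 = 80
1111110 = 126
Sum = 206 = 11001110
1s count = 5

odd parity (5 ones in 11001110)


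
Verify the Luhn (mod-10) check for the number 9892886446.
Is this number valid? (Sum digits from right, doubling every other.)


Luhn sum = 64
64 mod 10 = 4

Invalid (Luhn sum mod 10 = 4)


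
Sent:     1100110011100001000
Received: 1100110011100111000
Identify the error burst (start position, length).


XOR: 0000000000000110000

Burst at position 13, length 2


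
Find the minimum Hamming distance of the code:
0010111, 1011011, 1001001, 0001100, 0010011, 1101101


Comparing all pairs, minimum distance: 1
Can detect 0 errors, correct 0 errors

1


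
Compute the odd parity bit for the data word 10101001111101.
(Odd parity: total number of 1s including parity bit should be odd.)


Number of 1s in data: 9
Parity bit: 0

0


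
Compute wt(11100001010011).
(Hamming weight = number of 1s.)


Counting 1s in 11100001010011

7


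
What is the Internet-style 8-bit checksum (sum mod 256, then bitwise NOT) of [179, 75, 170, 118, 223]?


Sum = 765 mod 256 = 253
Complement = 2

2


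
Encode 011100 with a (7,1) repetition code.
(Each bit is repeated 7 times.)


Each bit -> 7 copies

000000011111111111111111111100000000000000


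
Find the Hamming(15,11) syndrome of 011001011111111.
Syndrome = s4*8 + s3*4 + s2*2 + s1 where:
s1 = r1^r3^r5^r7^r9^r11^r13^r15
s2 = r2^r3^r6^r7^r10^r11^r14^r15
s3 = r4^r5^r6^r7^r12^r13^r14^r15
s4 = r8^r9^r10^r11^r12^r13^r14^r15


s1=1, s2=1, s3=1, s4=0

Syndrome = 7 (error at position 7)


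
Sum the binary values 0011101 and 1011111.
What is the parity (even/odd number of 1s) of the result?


0011101 = 29
1011111 = 95
Sum = 124 = 1111100
1s count = 5

odd parity (5 ones in 1111100)


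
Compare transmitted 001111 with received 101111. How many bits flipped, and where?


XOR: 100000

1 error(s) at position(s): 0


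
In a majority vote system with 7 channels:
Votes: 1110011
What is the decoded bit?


Ones: 5 out of 7
Threshold: 4

1 (5/7 voted 1)


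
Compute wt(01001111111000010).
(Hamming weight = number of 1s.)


Counting 1s in 01001111111000010

9


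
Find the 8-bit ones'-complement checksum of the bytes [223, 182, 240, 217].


Sum = 862 mod 256 = 94
Complement = 161

161


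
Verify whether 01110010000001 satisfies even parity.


Number of 1s: 5

No, parity error (5 ones)


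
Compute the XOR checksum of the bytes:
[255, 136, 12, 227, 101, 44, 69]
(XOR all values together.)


XOR chain: 255 ^ 136 ^ 12 ^ 227 ^ 101 ^ 44 ^ 69 = 148

148


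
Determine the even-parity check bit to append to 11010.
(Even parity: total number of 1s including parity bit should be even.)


Number of 1s in data: 3
Parity bit: 1

1


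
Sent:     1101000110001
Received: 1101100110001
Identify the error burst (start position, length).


XOR: 0000100000000

Burst at position 4, length 1


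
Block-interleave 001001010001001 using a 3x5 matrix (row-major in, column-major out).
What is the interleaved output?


Matrix:
  00100
  10100
  01001
Read columns: 010001110000001

010001110000001


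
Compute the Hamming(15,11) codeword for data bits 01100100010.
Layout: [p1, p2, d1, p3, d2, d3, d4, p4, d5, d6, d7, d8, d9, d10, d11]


Parity bits: p1=1, p2=1, p3=1, p4=0

110111000100010


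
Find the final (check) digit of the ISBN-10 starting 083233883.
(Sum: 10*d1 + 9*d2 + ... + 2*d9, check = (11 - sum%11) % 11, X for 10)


Weighted sum: 205
205 mod 11 = 7

Check digit: 4


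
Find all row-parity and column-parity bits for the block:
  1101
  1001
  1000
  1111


Row parities: 1010
Column parities: 0011

Row P: 1010, Col P: 0011, Corner: 0


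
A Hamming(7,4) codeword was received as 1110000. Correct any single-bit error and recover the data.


Syndrome = 0: no error detected

Data: 1000 (no errors)


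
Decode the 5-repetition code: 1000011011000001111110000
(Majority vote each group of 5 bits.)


Groups: 10000, 11011, 00000, 11111, 10000
Majority votes: 01010

01010


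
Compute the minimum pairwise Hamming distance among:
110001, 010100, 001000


Comparing all pairs, minimum distance: 3
Can detect 2 errors, correct 1 errors

3


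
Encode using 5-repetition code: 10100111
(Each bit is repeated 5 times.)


Each bit -> 5 copies

1111100000111110000000000111111111111111


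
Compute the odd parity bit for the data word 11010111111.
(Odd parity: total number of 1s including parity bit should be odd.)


Number of 1s in data: 9
Parity bit: 0

0


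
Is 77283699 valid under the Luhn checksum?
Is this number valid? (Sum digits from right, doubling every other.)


Luhn sum = 54
54 mod 10 = 4

Invalid (Luhn sum mod 10 = 4)


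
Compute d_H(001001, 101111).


XOR: 100110
Count of 1s: 3

3


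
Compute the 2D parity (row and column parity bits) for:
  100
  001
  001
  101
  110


Row parities: 11100
Column parities: 111

Row P: 11100, Col P: 111, Corner: 1


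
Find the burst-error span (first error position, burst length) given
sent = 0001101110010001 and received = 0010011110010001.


XOR: 0011110000000000

Burst at position 2, length 4


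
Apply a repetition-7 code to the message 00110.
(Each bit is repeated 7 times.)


Each bit -> 7 copies

00000000000000111111111111110000000


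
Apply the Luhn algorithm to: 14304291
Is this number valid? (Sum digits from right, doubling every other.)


Luhn sum = 32
32 mod 10 = 2

Invalid (Luhn sum mod 10 = 2)


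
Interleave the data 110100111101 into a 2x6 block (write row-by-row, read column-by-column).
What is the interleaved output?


Matrix:
  110100
  111101
Read columns: 111101110001

111101110001


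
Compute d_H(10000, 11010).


XOR: 01010
Count of 1s: 2

2


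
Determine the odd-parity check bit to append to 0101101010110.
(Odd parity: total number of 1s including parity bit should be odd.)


Number of 1s in data: 7
Parity bit: 0

0


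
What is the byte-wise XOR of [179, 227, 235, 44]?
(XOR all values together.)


XOR chain: 179 ^ 227 ^ 235 ^ 44 = 151

151


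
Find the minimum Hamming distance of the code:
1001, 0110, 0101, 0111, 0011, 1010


Comparing all pairs, minimum distance: 1
Can detect 0 errors, correct 0 errors

1


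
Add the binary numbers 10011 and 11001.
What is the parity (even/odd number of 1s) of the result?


10011 = 19
11001 = 25
Sum = 44 = 101100
1s count = 3

odd parity (3 ones in 101100)


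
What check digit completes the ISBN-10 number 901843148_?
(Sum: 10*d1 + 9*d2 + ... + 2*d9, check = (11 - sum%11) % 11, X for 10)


Weighted sum: 225
225 mod 11 = 5

Check digit: 6


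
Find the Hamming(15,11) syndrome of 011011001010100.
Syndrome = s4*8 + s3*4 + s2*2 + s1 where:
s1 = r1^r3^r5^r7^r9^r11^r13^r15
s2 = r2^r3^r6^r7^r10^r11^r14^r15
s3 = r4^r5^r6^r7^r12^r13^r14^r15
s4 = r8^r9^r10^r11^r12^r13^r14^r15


s1=1, s2=0, s3=1, s4=1

Syndrome = 13 (error at position 13)


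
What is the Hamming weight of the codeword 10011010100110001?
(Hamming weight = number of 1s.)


Counting 1s in 10011010100110001

8


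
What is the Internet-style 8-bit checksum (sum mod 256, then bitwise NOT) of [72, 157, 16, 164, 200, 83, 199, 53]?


Sum = 944 mod 256 = 176
Complement = 79

79


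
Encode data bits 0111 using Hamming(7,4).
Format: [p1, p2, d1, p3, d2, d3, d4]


Parity bits: p1=0, p2=0, p3=1

0001111


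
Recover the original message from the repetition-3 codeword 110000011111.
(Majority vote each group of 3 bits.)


Groups: 110, 000, 011, 111
Majority votes: 1011

1011


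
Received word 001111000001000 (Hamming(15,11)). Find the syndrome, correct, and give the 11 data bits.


Syndrome = 8: error at position 8

Data: 11100001000 (corrected bit 8)


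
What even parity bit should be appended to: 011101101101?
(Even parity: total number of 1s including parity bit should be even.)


Number of 1s in data: 8
Parity bit: 0

0


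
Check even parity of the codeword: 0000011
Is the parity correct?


Number of 1s: 2

Yes, parity is correct (2 ones)


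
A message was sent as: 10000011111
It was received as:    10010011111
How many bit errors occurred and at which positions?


XOR: 00010000000

1 error(s) at position(s): 3


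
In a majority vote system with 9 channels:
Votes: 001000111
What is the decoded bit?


Ones: 4 out of 9
Threshold: 5

0 (4/9 voted 1)


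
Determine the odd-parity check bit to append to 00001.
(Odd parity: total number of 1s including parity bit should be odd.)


Number of 1s in data: 1
Parity bit: 0

0


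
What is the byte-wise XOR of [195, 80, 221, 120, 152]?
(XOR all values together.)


XOR chain: 195 ^ 80 ^ 221 ^ 120 ^ 152 = 174

174


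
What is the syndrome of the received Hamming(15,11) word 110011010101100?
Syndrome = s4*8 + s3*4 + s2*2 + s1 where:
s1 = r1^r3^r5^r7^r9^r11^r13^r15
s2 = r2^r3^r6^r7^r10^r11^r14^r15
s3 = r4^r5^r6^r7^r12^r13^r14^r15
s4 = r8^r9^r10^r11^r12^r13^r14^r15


s1=1, s2=1, s3=0, s4=0

Syndrome = 3 (error at position 3)


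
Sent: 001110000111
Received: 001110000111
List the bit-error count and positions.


XOR: 000000000000

0 errors (received matches sent)


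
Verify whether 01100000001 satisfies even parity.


Number of 1s: 3

No, parity error (3 ones)


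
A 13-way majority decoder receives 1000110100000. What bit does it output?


Ones: 4 out of 13
Threshold: 7

0 (4/13 voted 1)


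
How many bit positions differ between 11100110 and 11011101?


XOR: 00111011
Count of 1s: 5

5


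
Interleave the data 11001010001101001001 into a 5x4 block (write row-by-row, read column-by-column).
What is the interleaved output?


Matrix:
  1100
  1010
  0011
  0100
  1001
Read columns: 11001100100110000101

11001100100110000101


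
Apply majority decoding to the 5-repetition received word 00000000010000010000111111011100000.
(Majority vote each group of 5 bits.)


Groups: 00000, 00001, 00000, 10000, 11111, 10111, 00000
Majority votes: 0000110

0000110


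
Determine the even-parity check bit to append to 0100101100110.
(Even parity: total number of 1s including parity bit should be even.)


Number of 1s in data: 6
Parity bit: 0

0


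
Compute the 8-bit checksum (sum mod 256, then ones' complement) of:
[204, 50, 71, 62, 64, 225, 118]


Sum = 794 mod 256 = 26
Complement = 229

229


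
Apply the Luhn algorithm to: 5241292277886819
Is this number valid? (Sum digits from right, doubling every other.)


Luhn sum = 80
80 mod 10 = 0

Valid (Luhn sum mod 10 = 0)


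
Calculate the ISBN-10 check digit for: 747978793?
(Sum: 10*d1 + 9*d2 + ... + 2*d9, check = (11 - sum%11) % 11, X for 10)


Weighted sum: 368
368 mod 11 = 5

Check digit: 6


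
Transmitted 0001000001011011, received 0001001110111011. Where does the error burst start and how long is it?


XOR: 0000001111100000

Burst at position 6, length 5


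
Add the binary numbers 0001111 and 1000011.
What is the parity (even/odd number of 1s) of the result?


0001111 = 15
1000011 = 67
Sum = 82 = 1010010
1s count = 3

odd parity (3 ones in 1010010)


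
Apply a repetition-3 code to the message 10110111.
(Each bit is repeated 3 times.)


Each bit -> 3 copies

111000111111000111111111


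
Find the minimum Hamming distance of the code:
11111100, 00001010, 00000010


Comparing all pairs, minimum distance: 1
Can detect 0 errors, correct 0 errors

1
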